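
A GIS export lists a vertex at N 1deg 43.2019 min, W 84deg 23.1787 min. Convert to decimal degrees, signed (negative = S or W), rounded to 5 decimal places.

1.72003, -84.38631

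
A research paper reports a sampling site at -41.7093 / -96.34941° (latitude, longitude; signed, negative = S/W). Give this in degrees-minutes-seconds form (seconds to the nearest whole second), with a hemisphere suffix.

Latitude is negative → S; |value| = 41.709300
Lat: 0.709300° → 42.55800′; 0.55800 × 60 = 33.48″
Longitude is negative → W; |value| = 96.349410
Lon: 0.349410° → 20.96460′; 0.96460 × 60 = 57.88″

41°42′33″ S, 96°20′58″ W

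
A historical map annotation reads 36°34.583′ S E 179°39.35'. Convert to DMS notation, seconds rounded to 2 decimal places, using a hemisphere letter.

Latitude: fractional minutes 0.58300 × 60 = 34.9800″
Longitude: 39.35000′ → 39′ and 0.35000 × 60 = 21.0000″

36°34′34.98″ S, 179°39′21.00″ E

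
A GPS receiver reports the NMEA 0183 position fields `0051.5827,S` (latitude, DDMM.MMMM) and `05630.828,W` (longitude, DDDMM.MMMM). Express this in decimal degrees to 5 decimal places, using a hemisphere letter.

0.85971° S, 56.51380° W

Latitude: split at 2 digits → 00° and 51.5827′; 0 + 51.5827/60 = 0.859712
Lon: degrees = first 3 digits = 56, minutes = 30.828; 56 + 30.828/60 = 56.513800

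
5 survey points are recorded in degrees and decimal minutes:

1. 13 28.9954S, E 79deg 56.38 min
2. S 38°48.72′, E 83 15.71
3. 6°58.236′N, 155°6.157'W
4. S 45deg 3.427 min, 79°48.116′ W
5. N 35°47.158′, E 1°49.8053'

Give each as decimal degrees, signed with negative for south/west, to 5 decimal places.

Point 1:
  φ: 13 + 28.9954/60 = 13.483257
  hemisphere S, so the sign is −
  Longitude: 79 + 56.38/60 = 79.939667
  E → positive
Point 2:
  Latitude: 48.72′ = 0.812000°; total 38.812000
  hemisphere S, so the sign is −
  Lon: 15.71′ = 0.261833°; total 83.261833
  E ⇒ keep positive
Point 3:
  Latitude: 6 + 58.236/60 = 6.970600
  N ⇒ keep positive
  λ: 6.157′ = 0.102617°; total 155.102617
  W → negative
Point 4:
  Lat: 3.427′ = 0.057117°; total 45.057117
  S ⇒ negate
  Longitude: 48.116′ = 0.801933°; total 79.801933
  W → negative
Point 5:
  Lat: 35 + 47.158/60 = 35.785967
  N ⇒ keep positive
  Lon: 1 + 49.8053/60 = 1.830088
  E ⇒ keep positive

1. -13.48326, 79.93967
2. -38.81200, 83.26183
3. 6.97060, -155.10262
4. -45.05712, -79.80193
5. 35.78597, 1.83009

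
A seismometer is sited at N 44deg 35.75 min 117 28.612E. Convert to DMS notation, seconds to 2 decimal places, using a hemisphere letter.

Latitude: 35.75000′ → 35′ and 0.75000 × 60 = 45.0000″
λ: 28.61200′ → 28′ and 0.61200 × 60 = 36.7200″

44°35′45.00″ N, 117°28′36.72″ E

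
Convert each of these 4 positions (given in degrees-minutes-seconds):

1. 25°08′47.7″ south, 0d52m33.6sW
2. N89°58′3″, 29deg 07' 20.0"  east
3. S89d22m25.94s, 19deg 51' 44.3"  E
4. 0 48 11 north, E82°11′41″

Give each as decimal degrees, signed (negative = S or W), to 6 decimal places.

Point 1:
  Latitude: 25 + 8/60 + 47.7/3600 = 25.1465833
  S → negative
  λ: 0 + 52/60 + 33.6/3600 = 0.8760000
  W ⇒ negate
Point 2:
  Lat: 89° + 58/60 + 3/3600 = 89 + 0.966667 + 0.000833 = 89.9675000
  N → positive
  Lon: 29° + 7/60 + 20/3600 = 29 + 0.116667 + 0.005556 = 29.1222222
  E → positive
Point 3:
  Latitude: 22′ + 25.94″ = 22.43233′; 89 + 22.43233/60 = 89.3738722
  S → negative
  Lon: 19° + 51/60 + 44.3/3600 = 19 + 0.850000 + 0.012306 = 19.8623056
  E → positive
Point 4:
  φ: 0 + 48/60 + 11/3600 = 0.8030556
  N ⇒ keep positive
  Lon: 11′ + 41″ = 11.68333′; 82 + 11.68333/60 = 82.1947222
  E → positive

1. -25.146583, -0.876000
2. 89.967500, 29.122222
3. -89.373872, 19.862306
4. 0.803056, 82.194722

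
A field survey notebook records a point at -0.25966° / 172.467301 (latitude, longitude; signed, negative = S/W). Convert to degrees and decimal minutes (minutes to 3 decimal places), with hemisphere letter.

Latitude is negative → S; |value| = 0.259660
φ: minutes = (0.259660 − 0) × 60 = 15.57960
λ: 172° + 0.467301 × 60 = 172° 28.03806′

0° 15.580′ S, 172° 28.038′ E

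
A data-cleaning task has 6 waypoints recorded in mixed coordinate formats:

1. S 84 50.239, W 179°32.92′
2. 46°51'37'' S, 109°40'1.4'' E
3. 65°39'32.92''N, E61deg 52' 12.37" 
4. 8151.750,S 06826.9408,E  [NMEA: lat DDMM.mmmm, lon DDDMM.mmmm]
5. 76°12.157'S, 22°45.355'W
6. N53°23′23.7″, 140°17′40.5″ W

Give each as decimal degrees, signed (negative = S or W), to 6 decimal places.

1. -84.837317, -179.548667
2. -46.860278, 109.667056
3. 65.659144, 61.870103
4. -81.862500, 68.449013
5. -76.202617, -22.755917
6. 53.389917, -140.294583

Point 1:
  φ: 50.239′ = 0.837317°; total 84.8373167
  hemisphere S, so the sign is −
  Longitude: 179 + 32.92/60 = 179.5486667
  W → negative
Point 2:
  Latitude: 46° + 51/60 + 37/3600 = 46 + 0.850000 + 0.010278 = 46.8602778
  S → negative
  Longitude: 109 + 40/60 + 1.4/3600 = 109.6670556
  E ⇒ keep positive
Point 3:
  Latitude: 39′ + 32.92″ = 39.54867′; 65 + 39.54867/60 = 65.6591444
  N ⇒ keep positive
  Lon: 52′ + 12.37″ = 52.20617′; 61 + 52.20617/60 = 61.8701028
  E ⇒ keep positive
Point 4:
  Lat: degrees = first 2 digits = 81, minutes = 51.75; 81 + 51.75/60 = 81.8625000
  S → negative
  Lon: degrees = first 3 digits = 68, minutes = 26.9408; 68 + 26.9408/60 = 68.4490133
  E → positive
Point 5:
  Latitude: 12.157′ = 0.202617°; total 76.2026167
  hemisphere S, so the sign is −
  λ: 45.355′ = 0.755917°; total 22.7559167
  W → negative
Point 6:
  φ: 53° + 23/60 + 23.7/3600 = 53 + 0.383333 + 0.006583 = 53.3899167
  N → positive
  λ: 17′ + 40.5″ = 17.67500′; 140 + 17.67500/60 = 140.2945833
  W ⇒ negate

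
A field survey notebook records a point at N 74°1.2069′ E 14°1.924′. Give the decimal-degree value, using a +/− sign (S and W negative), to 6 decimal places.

74.020115, 14.032067

Lat: 1.2069′ = 0.020115°; total 74.0201150
N ⇒ keep positive
Lon: 1.924′ = 0.032067°; total 14.0320667
E ⇒ keep positive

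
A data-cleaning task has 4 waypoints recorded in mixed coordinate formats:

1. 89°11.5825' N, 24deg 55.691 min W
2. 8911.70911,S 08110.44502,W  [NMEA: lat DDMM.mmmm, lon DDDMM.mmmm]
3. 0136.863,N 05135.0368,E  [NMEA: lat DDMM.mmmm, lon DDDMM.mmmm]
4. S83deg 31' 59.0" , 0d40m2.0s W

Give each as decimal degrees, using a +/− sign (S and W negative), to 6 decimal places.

1. 89.193042, -24.928183
2. -89.195152, -81.174084
3. 1.614383, 51.583947
4. -83.533056, -0.667222

Point 1:
  Lat: 11.5825′ = 0.193042°; total 89.1930417
  N ⇒ keep positive
  Longitude: 24 + 55.691/60 = 24.9281833
  W → negative
Point 2:
  Lat: degrees = first 2 digits = 89, minutes = 11.70911; 89 + 11.70911/60 = 89.1951518
  S ⇒ negate
  λ: split at 3 digits → 081° and 10.44502′; 81 + 10.44502/60 = 81.1740837
  W → negative
Point 3:
  Latitude: degrees = first 2 digits = 1, minutes = 36.863; 1 + 36.863/60 = 1.6143833
  N ⇒ keep positive
  Lon: split at 3 digits → 051° and 35.0368′; 51 + 35.0368/60 = 51.5839467
  E → positive
Point 4:
  Lat: 83 + 31/60 + 59/3600 = 83.5330556
  hemisphere S, so the sign is −
  Longitude: 0 + 40/60 + 2/3600 = 0.6672222
  W → negative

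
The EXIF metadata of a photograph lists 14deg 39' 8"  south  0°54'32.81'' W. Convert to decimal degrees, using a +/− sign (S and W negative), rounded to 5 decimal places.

Latitude: 14° + 39/60 + 8/3600 = 14 + 0.650000 + 0.002222 = 14.652222
hemisphere S, so the sign is −
Longitude: 0° + 54/60 + 32.81/3600 = 0 + 0.900000 + 0.009114 = 0.909114
W ⇒ negate

-14.65222, -0.90911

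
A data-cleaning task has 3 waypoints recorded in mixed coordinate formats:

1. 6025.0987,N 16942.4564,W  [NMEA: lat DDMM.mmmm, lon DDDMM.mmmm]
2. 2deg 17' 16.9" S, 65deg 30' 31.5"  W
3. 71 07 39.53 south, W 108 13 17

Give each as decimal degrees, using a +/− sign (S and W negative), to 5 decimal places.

1. 60.41831, -169.70761
2. -2.28803, -65.50875
3. -71.12765, -108.22139

Point 1:
  φ: degrees = first 2 digits = 60, minutes = 25.0987; 60 + 25.0987/60 = 60.418312
  N ⇒ keep positive
  Longitude: degrees = first 3 digits = 169, minutes = 42.4564; 169 + 42.4564/60 = 169.707607
  hemisphere W, so the sign is −
Point 2:
  Lat: 2° + 17/60 + 16.9/3600 = 2 + 0.283333 + 0.004694 = 2.288028
  S → negative
  Lon: 65° + 30/60 + 31.5/3600 = 65 + 0.500000 + 0.008750 = 65.508750
  W → negative
Point 3:
  φ: 71° + 7/60 + 39.53/3600 = 71 + 0.116667 + 0.010981 = 71.127647
  S ⇒ negate
  λ: 108 + 13/60 + 17/3600 = 108.221389
  W ⇒ negate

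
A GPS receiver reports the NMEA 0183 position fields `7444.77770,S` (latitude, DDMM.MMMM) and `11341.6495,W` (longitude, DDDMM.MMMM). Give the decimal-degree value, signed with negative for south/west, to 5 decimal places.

Latitude: degrees = first 2 digits = 74, minutes = 44.7777; 74 + 44.7777/60 = 74.746295
S → negative
λ: split at 3 digits → 113° and 41.6495′; 113 + 41.6495/60 = 113.694158
W ⇒ negate

-74.74630, -113.69416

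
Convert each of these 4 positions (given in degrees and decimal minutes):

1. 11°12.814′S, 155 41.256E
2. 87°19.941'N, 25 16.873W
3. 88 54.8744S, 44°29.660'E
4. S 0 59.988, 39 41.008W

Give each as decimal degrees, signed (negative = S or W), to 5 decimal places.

Point 1:
  Lat: 11 + 12.814/60 = 11.213567
  hemisphere S, so the sign is −
  Longitude: 155 + 41.256/60 = 155.687600
  E → positive
Point 2:
  Lat: 87 + 19.941/60 = 87.332350
  N ⇒ keep positive
  λ: 16.873′ = 0.281217°; total 25.281217
  W ⇒ negate
Point 3:
  φ: 54.8744′ = 0.914573°; total 88.914573
  hemisphere S, so the sign is −
  Longitude: 29.66′ = 0.494333°; total 44.494333
  E ⇒ keep positive
Point 4:
  Lat: 0 + 59.988/60 = 0.999800
  hemisphere S, so the sign is −
  λ: 39 + 41.008/60 = 39.683467
  W ⇒ negate

1. -11.21357, 155.68760
2. 87.33235, -25.28122
3. -88.91457, 44.49433
4. -0.99980, -39.68347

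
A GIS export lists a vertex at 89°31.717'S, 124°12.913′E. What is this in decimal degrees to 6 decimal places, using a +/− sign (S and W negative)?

Lat: 89 + 31.717/60 = 89.5286167
S → negative
Longitude: 12.913′ = 0.215217°; total 124.2152167
E ⇒ keep positive

-89.528617, 124.215217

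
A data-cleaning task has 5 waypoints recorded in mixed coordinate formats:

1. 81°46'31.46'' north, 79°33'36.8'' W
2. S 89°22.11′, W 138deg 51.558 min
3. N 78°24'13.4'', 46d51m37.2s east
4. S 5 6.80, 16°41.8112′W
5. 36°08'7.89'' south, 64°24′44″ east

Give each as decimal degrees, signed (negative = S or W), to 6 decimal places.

Point 1:
  Lat: 81 + 46/60 + 31.46/3600 = 81.7754056
  N ⇒ keep positive
  Longitude: 79° + 33/60 + 36.8/3600 = 79 + 0.550000 + 0.010222 = 79.5602222
  W → negative
Point 2:
  φ: 22.11′ = 0.368500°; total 89.3685000
  hemisphere S, so the sign is −
  λ: 138 + 51.558/60 = 138.8593000
  W ⇒ negate
Point 3:
  Latitude: 78° + 24/60 + 13.4/3600 = 78 + 0.400000 + 0.003722 = 78.4037222
  N → positive
  λ: 46° + 51/60 + 37.2/3600 = 46 + 0.850000 + 0.010333 = 46.8603333
  E → positive
Point 4:
  Latitude: 6.8′ = 0.113333°; total 5.1133333
  hemisphere S, so the sign is −
  Lon: 16 + 41.8112/60 = 16.6968533
  W ⇒ negate
Point 5:
  Lat: 36 + 8/60 + 7.89/3600 = 36.1355250
  S ⇒ negate
  λ: 64° + 24/60 + 44/3600 = 64 + 0.400000 + 0.012222 = 64.4122222
  E → positive

1. 81.775406, -79.560222
2. -89.368500, -138.859300
3. 78.403722, 46.860333
4. -5.113333, -16.696853
5. -36.135525, 64.412222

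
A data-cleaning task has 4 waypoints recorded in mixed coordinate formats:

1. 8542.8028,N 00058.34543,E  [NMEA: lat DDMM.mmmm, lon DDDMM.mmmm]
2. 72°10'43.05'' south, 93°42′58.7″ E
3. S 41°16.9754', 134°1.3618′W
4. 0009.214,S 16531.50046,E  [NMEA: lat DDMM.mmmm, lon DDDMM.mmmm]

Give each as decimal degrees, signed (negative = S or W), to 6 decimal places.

1. 85.713380, 0.972424
2. -72.178625, 93.716306
3. -41.282923, -134.022697
4. -0.153567, 165.525008

Point 1:
  Lat: degrees = first 2 digits = 85, minutes = 42.8028; 85 + 42.8028/60 = 85.7133800
  N → positive
  Longitude: degrees = first 3 digits = 0, minutes = 58.34543; 0 + 58.34543/60 = 0.9724238
  E ⇒ keep positive
Point 2:
  Lat: 72° + 10/60 + 43.05/3600 = 72 + 0.166667 + 0.011958 = 72.1786250
  hemisphere S, so the sign is −
  Lon: 93 + 42/60 + 58.7/3600 = 93.7163056
  E ⇒ keep positive
Point 3:
  Lat: 16.9754′ = 0.282923°; total 41.2829233
  S → negative
  λ: 134 + 1.3618/60 = 134.0226967
  W ⇒ negate
Point 4:
  Latitude: split at 2 digits → 00° and 9.214′; 0 + 9.214/60 = 0.1535667
  S ⇒ negate
  λ: split at 3 digits → 165° and 31.50046′; 165 + 31.50046/60 = 165.5250077
  E → positive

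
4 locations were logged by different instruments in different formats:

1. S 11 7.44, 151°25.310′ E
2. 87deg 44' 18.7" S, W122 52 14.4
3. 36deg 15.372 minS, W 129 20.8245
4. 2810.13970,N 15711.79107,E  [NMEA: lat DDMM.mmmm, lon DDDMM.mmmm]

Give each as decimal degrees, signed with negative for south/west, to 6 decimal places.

Point 1:
  φ: 11 + 7.44/60 = 11.1240000
  S → negative
  λ: 151 + 25.31/60 = 151.4218333
  E ⇒ keep positive
Point 2:
  Lat: 87° + 44/60 + 18.7/3600 = 87 + 0.733333 + 0.005194 = 87.7385278
  S ⇒ negate
  λ: 122 + 52/60 + 14.4/3600 = 122.8706667
  hemisphere W, so the sign is −
Point 3:
  φ: 36 + 15.372/60 = 36.2562000
  S → negative
  Longitude: 20.8245′ = 0.347075°; total 129.3470750
  W → negative
Point 4:
  φ: degrees = first 2 digits = 28, minutes = 10.1397; 28 + 10.1397/60 = 28.1689950
  N ⇒ keep positive
  Lon: degrees = first 3 digits = 157, minutes = 11.79107; 157 + 11.79107/60 = 157.1965178
  E → positive

1. -11.124000, 151.421833
2. -87.738528, -122.870667
3. -36.256200, -129.347075
4. 28.168995, 157.196518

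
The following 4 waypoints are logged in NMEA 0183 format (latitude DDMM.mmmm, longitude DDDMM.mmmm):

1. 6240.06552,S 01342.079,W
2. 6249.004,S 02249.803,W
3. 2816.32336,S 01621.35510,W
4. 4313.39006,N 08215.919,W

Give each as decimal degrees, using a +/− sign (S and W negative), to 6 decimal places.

1. -62.667759, -13.701317
2. -62.816733, -22.830050
3. -28.272056, -16.355918
4. 43.223168, -82.265317

Point 1:
  Latitude: degrees = first 2 digits = 62, minutes = 40.06552; 62 + 40.06552/60 = 62.6677587
  S → negative
  Longitude: degrees = first 3 digits = 13, minutes = 42.079; 13 + 42.079/60 = 13.7013167
  hemisphere W, so the sign is −
Point 2:
  φ: split at 2 digits → 62° and 49.004′; 62 + 49.004/60 = 62.8167333
  S → negative
  Longitude: split at 3 digits → 022° and 49.803′; 22 + 49.803/60 = 22.8300500
  W → negative
Point 3:
  φ: degrees = first 2 digits = 28, minutes = 16.32336; 28 + 16.32336/60 = 28.2720560
  S ⇒ negate
  Lon: degrees = first 3 digits = 16, minutes = 21.3551; 16 + 21.3551/60 = 16.3559183
  hemisphere W, so the sign is −
Point 4:
  Latitude: split at 2 digits → 43° and 13.39006′; 43 + 13.39006/60 = 43.2231677
  N ⇒ keep positive
  Lon: split at 3 digits → 082° and 15.919′; 82 + 15.919/60 = 82.2653167
  hemisphere W, so the sign is −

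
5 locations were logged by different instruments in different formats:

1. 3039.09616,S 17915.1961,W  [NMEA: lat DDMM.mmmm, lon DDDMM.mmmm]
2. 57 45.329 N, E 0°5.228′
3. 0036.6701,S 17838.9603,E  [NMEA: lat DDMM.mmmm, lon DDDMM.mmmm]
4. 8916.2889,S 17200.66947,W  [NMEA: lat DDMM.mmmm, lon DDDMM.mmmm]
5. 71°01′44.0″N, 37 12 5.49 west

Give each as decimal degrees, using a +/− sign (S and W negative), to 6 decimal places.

Point 1:
  Latitude: split at 2 digits → 30° and 39.09616′; 30 + 39.09616/60 = 30.6516027
  S → negative
  λ: split at 3 digits → 179° and 15.1961′; 179 + 15.1961/60 = 179.2532683
  W → negative
Point 2:
  φ: 57 + 45.329/60 = 57.7554833
  N → positive
  Longitude: 0 + 5.228/60 = 0.0871333
  E ⇒ keep positive
Point 3:
  Latitude: split at 2 digits → 00° and 36.6701′; 0 + 36.6701/60 = 0.6111683
  hemisphere S, so the sign is −
  λ: degrees = first 3 digits = 178, minutes = 38.9603; 178 + 38.9603/60 = 178.6493383
  E ⇒ keep positive
Point 4:
  Lat: degrees = first 2 digits = 89, minutes = 16.2889; 89 + 16.2889/60 = 89.2714817
  S ⇒ negate
  Lon: degrees = first 3 digits = 172, minutes = 0.66947; 172 + 0.66947/60 = 172.0111578
  W ⇒ negate
Point 5:
  Latitude: 71 + 1/60 + 44/3600 = 71.0288889
  N ⇒ keep positive
  Lon: 37 + 12/60 + 5.49/3600 = 37.2015250
  W → negative

1. -30.651603, -179.253268
2. 57.755483, 0.087133
3. -0.611168, 178.649338
4. -89.271482, -172.011158
5. 71.028889, -37.201525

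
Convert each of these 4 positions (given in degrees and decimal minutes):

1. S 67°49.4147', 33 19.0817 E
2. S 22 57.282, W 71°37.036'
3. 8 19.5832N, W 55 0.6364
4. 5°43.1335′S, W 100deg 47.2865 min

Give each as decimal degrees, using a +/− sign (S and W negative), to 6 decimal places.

1. -67.823578, 33.318028
2. -22.954700, -71.617267
3. 8.326387, -55.010607
4. -5.718892, -100.788108

Point 1:
  Lat: 49.4147′ = 0.823578°; total 67.8235783
  S ⇒ negate
  Lon: 33 + 19.0817/60 = 33.3180283
  E → positive
Point 2:
  Latitude: 57.282′ = 0.954700°; total 22.9547000
  S → negative
  λ: 71 + 37.036/60 = 71.6172667
  W ⇒ negate
Point 3:
  φ: 8 + 19.5832/60 = 8.3263867
  N → positive
  λ: 0.6364′ = 0.010607°; total 55.0106067
  W → negative
Point 4:
  Lat: 43.1335′ = 0.718892°; total 5.7188917
  S ⇒ negate
  λ: 100 + 47.2865/60 = 100.7881083
  hemisphere W, so the sign is −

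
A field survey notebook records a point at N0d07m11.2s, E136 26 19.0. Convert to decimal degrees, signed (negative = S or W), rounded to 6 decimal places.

Lat: 7′ + 11.2″ = 7.18667′; 0 + 7.18667/60 = 0.1197778
N → positive
λ: 26′ + 19″ = 26.31667′; 136 + 26.31667/60 = 136.4386111
E → positive

0.119778, 136.438611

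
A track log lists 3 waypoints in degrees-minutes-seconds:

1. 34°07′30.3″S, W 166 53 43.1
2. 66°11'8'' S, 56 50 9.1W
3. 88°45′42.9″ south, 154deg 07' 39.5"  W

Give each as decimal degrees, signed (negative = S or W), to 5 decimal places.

1. -34.12508, -166.89531
2. -66.18556, -56.83586
3. -88.76192, -154.12764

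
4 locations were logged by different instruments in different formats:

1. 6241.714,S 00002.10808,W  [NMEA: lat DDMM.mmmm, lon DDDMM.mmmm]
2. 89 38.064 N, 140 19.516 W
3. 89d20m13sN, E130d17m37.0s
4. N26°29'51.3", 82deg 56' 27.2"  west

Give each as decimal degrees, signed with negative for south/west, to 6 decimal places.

1. -62.695233, -0.035135
2. 89.634400, -140.325267
3. 89.336944, 130.293611
4. 26.497583, -82.940889

Point 1:
  φ: degrees = first 2 digits = 62, minutes = 41.714; 62 + 41.714/60 = 62.6952333
  S ⇒ negate
  Lon: degrees = first 3 digits = 0, minutes = 2.10808; 0 + 2.10808/60 = 0.0351347
  hemisphere W, so the sign is −
Point 2:
  Lat: 38.064′ = 0.634400°; total 89.6344000
  N ⇒ keep positive
  Longitude: 19.516′ = 0.325267°; total 140.3252667
  hemisphere W, so the sign is −
Point 3:
  Lat: 20′ + 13″ = 20.21667′; 89 + 20.21667/60 = 89.3369444
  N → positive
  Lon: 130° + 17/60 + 37/3600 = 130 + 0.283333 + 0.010278 = 130.2936111
  E ⇒ keep positive
Point 4:
  Lat: 26 + 29/60 + 51.3/3600 = 26.4975833
  N → positive
  Lon: 82 + 56/60 + 27.2/3600 = 82.9408889
  W → negative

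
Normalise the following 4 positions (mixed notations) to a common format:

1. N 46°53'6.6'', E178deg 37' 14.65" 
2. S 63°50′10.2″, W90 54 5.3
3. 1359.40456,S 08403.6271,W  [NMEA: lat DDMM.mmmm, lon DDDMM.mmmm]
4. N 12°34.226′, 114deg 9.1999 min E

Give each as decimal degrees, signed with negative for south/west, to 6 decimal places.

Point 1:
  Latitude: 53′ + 6.6″ = 53.11000′; 46 + 53.11000/60 = 46.8851667
  N → positive
  Longitude: 37′ + 14.65″ = 37.24417′; 178 + 37.24417/60 = 178.6207361
  E → positive
Point 2:
  φ: 63 + 50/60 + 10.2/3600 = 63.8361667
  S → negative
  Lon: 90 + 54/60 + 5.3/3600 = 90.9014722
  W ⇒ negate
Point 3:
  Lat: degrees = first 2 digits = 13, minutes = 59.40456; 13 + 59.40456/60 = 13.9900760
  hemisphere S, so the sign is −
  λ: degrees = first 3 digits = 84, minutes = 3.6271; 84 + 3.6271/60 = 84.0604517
  hemisphere W, so the sign is −
Point 4:
  Lat: 12 + 34.226/60 = 12.5704333
  N → positive
  Longitude: 114 + 9.1999/60 = 114.1533317
  E ⇒ keep positive

1. 46.885167, 178.620736
2. -63.836167, -90.901472
3. -13.990076, -84.060452
4. 12.570433, 114.153332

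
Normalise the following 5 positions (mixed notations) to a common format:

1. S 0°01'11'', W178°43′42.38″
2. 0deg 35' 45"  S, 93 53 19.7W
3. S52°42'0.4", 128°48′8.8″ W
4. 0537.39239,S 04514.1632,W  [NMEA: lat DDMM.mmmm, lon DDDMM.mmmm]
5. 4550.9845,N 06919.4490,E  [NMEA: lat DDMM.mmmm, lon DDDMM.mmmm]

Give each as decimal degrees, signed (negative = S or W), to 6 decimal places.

1. -0.019722, -178.728439
2. -0.595833, -93.888806
3. -52.700111, -128.802444
4. -5.623207, -45.236053
5. 45.849742, 69.324150

Point 1:
  Lat: 0° + 1/60 + 11/3600 = 0 + 0.016667 + 0.003056 = 0.0197222
  S → negative
  λ: 178° + 43/60 + 42.38/3600 = 178 + 0.716667 + 0.011772 = 178.7284389
  hemisphere W, so the sign is −
Point 2:
  Lat: 35′ + 45″ = 35.75000′; 0 + 35.75000/60 = 0.5958333
  S ⇒ negate
  Lon: 93° + 53/60 + 19.7/3600 = 93 + 0.883333 + 0.005472 = 93.8888056
  hemisphere W, so the sign is −
Point 3:
  φ: 52° + 42/60 + 0.4/3600 = 52 + 0.700000 + 0.000111 = 52.7001111
  hemisphere S, so the sign is −
  Lon: 48′ + 8.8″ = 48.14667′; 128 + 48.14667/60 = 128.8024444
  W ⇒ negate
Point 4:
  Latitude: degrees = first 2 digits = 5, minutes = 37.39239; 5 + 37.39239/60 = 5.6232065
  S → negative
  Longitude: degrees = first 3 digits = 45, minutes = 14.1632; 45 + 14.1632/60 = 45.2360533
  hemisphere W, so the sign is −
Point 5:
  φ: split at 2 digits → 45° and 50.9845′; 45 + 50.9845/60 = 45.8497417
  N ⇒ keep positive
  Longitude: degrees = first 3 digits = 69, minutes = 19.449; 69 + 19.449/60 = 69.3241500
  E → positive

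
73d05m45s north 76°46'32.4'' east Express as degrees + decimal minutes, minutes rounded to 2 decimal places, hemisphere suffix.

73° 5.75′ N, 76° 46.54′ E

φ: seconds/60 = 0.75000; minutes = 5 + 0.75000 = 5.7500
λ: seconds/60 = 0.54000; minutes = 46 + 0.54000 = 46.5400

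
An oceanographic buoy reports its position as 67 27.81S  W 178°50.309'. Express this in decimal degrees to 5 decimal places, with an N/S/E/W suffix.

φ: 27.81′ = 0.463500°; total 67.463500
λ: 178 + 50.309/60 = 178.838483

67.46350° S, 178.83848° W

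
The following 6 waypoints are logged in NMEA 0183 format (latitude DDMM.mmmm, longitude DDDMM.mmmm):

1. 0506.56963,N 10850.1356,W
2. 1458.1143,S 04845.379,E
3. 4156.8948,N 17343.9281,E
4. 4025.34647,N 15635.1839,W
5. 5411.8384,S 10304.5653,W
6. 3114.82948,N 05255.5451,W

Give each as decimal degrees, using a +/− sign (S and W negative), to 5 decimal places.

1. 5.10949, -108.83559
2. -14.96857, 48.75632
3. 41.94825, 173.73214
4. 40.42244, -156.58640
5. -54.19731, -103.07609
6. 31.24716, -52.92575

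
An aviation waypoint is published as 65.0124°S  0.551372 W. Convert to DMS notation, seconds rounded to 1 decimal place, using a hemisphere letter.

Lat: 0.012400° → 0.74400′; 0.74400 × 60 = 44.640″
Lon: 0.551372° → 33.08232′; 0.08232 × 60 = 4.939″

65°00′44.6″ S, 0°33′4.9″ W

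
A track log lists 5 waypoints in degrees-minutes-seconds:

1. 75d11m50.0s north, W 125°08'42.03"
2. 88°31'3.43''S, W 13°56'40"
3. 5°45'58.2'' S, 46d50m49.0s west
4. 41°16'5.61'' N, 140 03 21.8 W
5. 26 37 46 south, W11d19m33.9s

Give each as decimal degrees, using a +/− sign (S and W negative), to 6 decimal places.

Point 1:
  Lat: 11′ + 50″ = 11.83333′; 75 + 11.83333/60 = 75.1972222
  N → positive
  Longitude: 125 + 8/60 + 42.03/3600 = 125.1450083
  hemisphere W, so the sign is −
Point 2:
  φ: 31′ + 3.43″ = 31.05717′; 88 + 31.05717/60 = 88.5176194
  S ⇒ negate
  Lon: 13° + 56/60 + 40/3600 = 13 + 0.933333 + 0.011111 = 13.9444444
  W ⇒ negate
Point 3:
  Latitude: 45′ + 58.2″ = 45.97000′; 5 + 45.97000/60 = 5.7661667
  hemisphere S, so the sign is −
  Lon: 46° + 50/60 + 49/3600 = 46 + 0.833333 + 0.013611 = 46.8469444
  W → negative
Point 4:
  Latitude: 16′ + 5.61″ = 16.09350′; 41 + 16.09350/60 = 41.2682250
  N → positive
  λ: 140° + 3/60 + 21.8/3600 = 140 + 0.050000 + 0.006056 = 140.0560556
  hemisphere W, so the sign is −
Point 5:
  Lat: 26 + 37/60 + 46/3600 = 26.6294444
  S ⇒ negate
  λ: 19′ + 33.9″ = 19.56500′; 11 + 19.56500/60 = 11.3260833
  W ⇒ negate

1. 75.197222, -125.145008
2. -88.517619, -13.944444
3. -5.766167, -46.846944
4. 41.268225, -140.056056
5. -26.629444, -11.326083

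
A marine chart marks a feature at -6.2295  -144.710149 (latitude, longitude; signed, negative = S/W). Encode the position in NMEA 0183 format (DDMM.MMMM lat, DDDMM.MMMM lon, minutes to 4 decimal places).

0613.7700,S / 14442.6089,W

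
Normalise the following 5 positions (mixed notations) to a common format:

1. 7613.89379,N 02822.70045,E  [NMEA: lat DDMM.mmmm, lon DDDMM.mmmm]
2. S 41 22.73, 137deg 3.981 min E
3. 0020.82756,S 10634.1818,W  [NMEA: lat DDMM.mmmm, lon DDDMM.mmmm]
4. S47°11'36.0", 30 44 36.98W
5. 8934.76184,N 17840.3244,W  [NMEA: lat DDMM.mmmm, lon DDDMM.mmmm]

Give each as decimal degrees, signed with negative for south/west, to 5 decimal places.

1. 76.23156, 28.37834
2. -41.37883, 137.06635
3. -0.34713, -106.56970
4. -47.19333, -30.74361
5. 89.57936, -178.67207

Point 1:
  Latitude: degrees = first 2 digits = 76, minutes = 13.89379; 76 + 13.89379/60 = 76.231563
  N ⇒ keep positive
  λ: degrees = first 3 digits = 28, minutes = 22.70045; 28 + 22.70045/60 = 28.378341
  E ⇒ keep positive
Point 2:
  Latitude: 41 + 22.73/60 = 41.378833
  S → negative
  Lon: 137 + 3.981/60 = 137.066350
  E → positive
Point 3:
  φ: split at 2 digits → 00° and 20.82756′; 0 + 20.82756/60 = 0.347126
  hemisphere S, so the sign is −
  Longitude: degrees = first 3 digits = 106, minutes = 34.1818; 106 + 34.1818/60 = 106.569697
  hemisphere W, so the sign is −
Point 4:
  φ: 47 + 11/60 + 36/3600 = 47.193333
  S ⇒ negate
  Longitude: 44′ + 36.98″ = 44.61633′; 30 + 44.61633/60 = 30.743606
  W → negative
Point 5:
  Latitude: split at 2 digits → 89° and 34.76184′; 89 + 34.76184/60 = 89.579364
  N → positive
  λ: degrees = first 3 digits = 178, minutes = 40.3244; 178 + 40.3244/60 = 178.672073
  W ⇒ negate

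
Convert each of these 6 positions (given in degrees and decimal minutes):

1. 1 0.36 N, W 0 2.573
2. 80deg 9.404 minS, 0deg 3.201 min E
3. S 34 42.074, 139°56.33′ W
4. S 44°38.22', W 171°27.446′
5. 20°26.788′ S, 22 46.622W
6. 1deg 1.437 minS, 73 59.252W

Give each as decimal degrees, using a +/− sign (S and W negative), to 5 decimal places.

Point 1:
  Latitude: 1 + 0.36/60 = 1.006000
  N ⇒ keep positive
  λ: 0 + 2.573/60 = 0.042883
  W → negative
Point 2:
  Lat: 80 + 9.404/60 = 80.156733
  S → negative
  λ: 0 + 3.201/60 = 0.053350
  E → positive
Point 3:
  Lat: 34 + 42.074/60 = 34.701233
  S → negative
  Longitude: 139 + 56.33/60 = 139.938833
  W ⇒ negate
Point 4:
  Lat: 44 + 38.22/60 = 44.637000
  S → negative
  Longitude: 27.446′ = 0.457433°; total 171.457433
  W → negative
Point 5:
  φ: 26.788′ = 0.446467°; total 20.446467
  S → negative
  Lon: 46.622′ = 0.777033°; total 22.777033
  W ⇒ negate
Point 6:
  Lat: 1.437′ = 0.023950°; total 1.023950
  S ⇒ negate
  Longitude: 73 + 59.252/60 = 73.987533
  W ⇒ negate

1. 1.00600, -0.04288
2. -80.15673, 0.05335
3. -34.70123, -139.93883
4. -44.63700, -171.45743
5. -20.44647, -22.77703
6. -1.02395, -73.98753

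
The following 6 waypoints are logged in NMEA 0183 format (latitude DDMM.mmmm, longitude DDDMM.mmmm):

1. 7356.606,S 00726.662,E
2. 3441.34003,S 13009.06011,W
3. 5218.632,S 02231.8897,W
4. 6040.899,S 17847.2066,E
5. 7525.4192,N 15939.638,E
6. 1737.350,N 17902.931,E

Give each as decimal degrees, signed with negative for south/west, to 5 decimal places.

Point 1:
  φ: split at 2 digits → 73° and 56.606′; 73 + 56.606/60 = 73.943433
  S ⇒ negate
  Longitude: degrees = first 3 digits = 7, minutes = 26.662; 7 + 26.662/60 = 7.444367
  E ⇒ keep positive
Point 2:
  φ: split at 2 digits → 34° and 41.34003′; 34 + 41.34003/60 = 34.689001
  S ⇒ negate
  Lon: split at 3 digits → 130° and 9.06011′; 130 + 9.06011/60 = 130.151002
  W ⇒ negate
Point 3:
  Latitude: degrees = first 2 digits = 52, minutes = 18.632; 52 + 18.632/60 = 52.310533
  S → negative
  λ: degrees = first 3 digits = 22, minutes = 31.8897; 22 + 31.8897/60 = 22.531495
  W → negative
Point 4:
  Latitude: split at 2 digits → 60° and 40.899′; 60 + 40.899/60 = 60.681650
  hemisphere S, so the sign is −
  Lon: split at 3 digits → 178° and 47.2066′; 178 + 47.2066/60 = 178.786777
  E → positive
Point 5:
  Lat: split at 2 digits → 75° and 25.4192′; 75 + 25.4192/60 = 75.423653
  N ⇒ keep positive
  λ: degrees = first 3 digits = 159, minutes = 39.638; 159 + 39.638/60 = 159.660633
  E ⇒ keep positive
Point 6:
  Lat: degrees = first 2 digits = 17, minutes = 37.35; 17 + 37.35/60 = 17.622500
  N ⇒ keep positive
  Longitude: split at 3 digits → 179° and 2.931′; 179 + 2.931/60 = 179.048850
  E → positive

1. -73.94343, 7.44437
2. -34.68900, -130.15100
3. -52.31053, -22.53150
4. -60.68165, 178.78678
5. 75.42365, 159.66063
6. 17.62250, 179.04885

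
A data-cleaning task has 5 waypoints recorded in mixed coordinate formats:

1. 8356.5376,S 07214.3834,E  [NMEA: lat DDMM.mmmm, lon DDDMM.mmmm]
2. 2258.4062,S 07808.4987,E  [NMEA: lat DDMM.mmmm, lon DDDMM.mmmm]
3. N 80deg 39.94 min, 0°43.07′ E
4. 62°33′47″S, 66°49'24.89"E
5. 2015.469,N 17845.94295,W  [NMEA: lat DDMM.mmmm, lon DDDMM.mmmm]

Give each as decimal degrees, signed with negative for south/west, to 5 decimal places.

Point 1:
  φ: degrees = first 2 digits = 83, minutes = 56.5376; 83 + 56.5376/60 = 83.942293
  S ⇒ negate
  λ: degrees = first 3 digits = 72, minutes = 14.3834; 72 + 14.3834/60 = 72.239723
  E ⇒ keep positive
Point 2:
  Latitude: split at 2 digits → 22° and 58.4062′; 22 + 58.4062/60 = 22.973437
  hemisphere S, so the sign is −
  Lon: split at 3 digits → 078° and 8.4987′; 78 + 8.4987/60 = 78.141645
  E ⇒ keep positive
Point 3:
  φ: 39.94′ = 0.665667°; total 80.665667
  N → positive
  Longitude: 0 + 43.07/60 = 0.717833
  E → positive
Point 4:
  Lat: 62° + 33/60 + 47/3600 = 62 + 0.550000 + 0.013056 = 62.563056
  S ⇒ negate
  Longitude: 66 + 49/60 + 24.89/3600 = 66.823581
  E ⇒ keep positive
Point 5:
  Latitude: split at 2 digits → 20° and 15.469′; 20 + 15.469/60 = 20.257817
  N → positive
  λ: degrees = first 3 digits = 178, minutes = 45.94295; 178 + 45.94295/60 = 178.765716
  hemisphere W, so the sign is −

1. -83.94229, 72.23972
2. -22.97344, 78.14165
3. 80.66567, 0.71783
4. -62.56306, 66.82358
5. 20.25782, -178.76572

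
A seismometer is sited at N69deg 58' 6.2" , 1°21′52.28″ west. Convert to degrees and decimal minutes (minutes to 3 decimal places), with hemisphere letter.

69° 58.103′ N, 1° 21.871′ W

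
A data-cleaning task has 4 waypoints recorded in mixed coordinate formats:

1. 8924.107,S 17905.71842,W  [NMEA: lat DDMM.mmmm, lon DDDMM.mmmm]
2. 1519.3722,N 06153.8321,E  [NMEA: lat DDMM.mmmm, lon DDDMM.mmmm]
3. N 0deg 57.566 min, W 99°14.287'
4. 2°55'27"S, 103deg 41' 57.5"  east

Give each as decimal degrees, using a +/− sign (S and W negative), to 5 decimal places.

1. -89.40178, -179.09531
2. 15.32287, 61.89720
3. 0.95943, -99.23812
4. -2.92417, 103.69931

Point 1:
  Lat: split at 2 digits → 89° and 24.107′; 89 + 24.107/60 = 89.401783
  S ⇒ negate
  Longitude: degrees = first 3 digits = 179, minutes = 5.71842; 179 + 5.71842/60 = 179.095307
  W → negative
Point 2:
  Latitude: degrees = first 2 digits = 15, minutes = 19.3722; 15 + 19.3722/60 = 15.322870
  N ⇒ keep positive
  Lon: degrees = first 3 digits = 61, minutes = 53.8321; 61 + 53.8321/60 = 61.897202
  E ⇒ keep positive
Point 3:
  Latitude: 57.566′ = 0.959433°; total 0.959433
  N ⇒ keep positive
  λ: 99 + 14.287/60 = 99.238117
  hemisphere W, so the sign is −
Point 4:
  Lat: 2 + 55/60 + 27/3600 = 2.924167
  hemisphere S, so the sign is −
  Longitude: 103° + 41/60 + 57.5/3600 = 103 + 0.683333 + 0.015972 = 103.699306
  E ⇒ keep positive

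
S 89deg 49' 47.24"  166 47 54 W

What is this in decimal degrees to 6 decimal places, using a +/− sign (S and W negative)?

-89.829789, -166.798333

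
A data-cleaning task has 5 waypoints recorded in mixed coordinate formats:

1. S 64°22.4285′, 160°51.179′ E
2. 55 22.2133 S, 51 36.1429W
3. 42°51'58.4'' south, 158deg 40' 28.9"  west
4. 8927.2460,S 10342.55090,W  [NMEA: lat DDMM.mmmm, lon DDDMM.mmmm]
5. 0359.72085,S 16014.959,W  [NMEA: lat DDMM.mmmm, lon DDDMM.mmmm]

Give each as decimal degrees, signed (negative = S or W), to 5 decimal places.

1. -64.37381, 160.85298
2. -55.37022, -51.60238
3. -42.86622, -158.67469
4. -89.45410, -103.70918
5. -3.99535, -160.24932

Point 1:
  φ: 22.4285′ = 0.373808°; total 64.373808
  hemisphere S, so the sign is −
  λ: 51.179′ = 0.852983°; total 160.852983
  E → positive
Point 2:
  φ: 22.2133′ = 0.370222°; total 55.370222
  S → negative
  Longitude: 36.1429′ = 0.602382°; total 51.602382
  hemisphere W, so the sign is −
Point 3:
  Latitude: 42° + 51/60 + 58.4/3600 = 42 + 0.850000 + 0.016222 = 42.866222
  S → negative
  Lon: 40′ + 28.9″ = 40.48167′; 158 + 40.48167/60 = 158.674694
  W ⇒ negate
Point 4:
  φ: split at 2 digits → 89° and 27.246′; 89 + 27.246/60 = 89.454100
  S ⇒ negate
  λ: degrees = first 3 digits = 103, minutes = 42.5509; 103 + 42.5509/60 = 103.709182
  W → negative
Point 5:
  φ: split at 2 digits → 03° and 59.72085′; 3 + 59.72085/60 = 3.995348
  S → negative
  Longitude: split at 3 digits → 160° and 14.959′; 160 + 14.959/60 = 160.249317
  hemisphere W, so the sign is −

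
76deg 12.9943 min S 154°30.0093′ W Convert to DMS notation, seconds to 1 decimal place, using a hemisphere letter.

76°12′59.7″ S, 154°30′0.6″ W

φ: fractional minutes 0.99430 × 60 = 59.658″
λ: fractional minutes 0.00930 × 60 = 0.558″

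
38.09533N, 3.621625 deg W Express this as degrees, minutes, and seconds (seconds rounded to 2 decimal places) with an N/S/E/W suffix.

38°05′43.19″ N, 3°37′17.85″ W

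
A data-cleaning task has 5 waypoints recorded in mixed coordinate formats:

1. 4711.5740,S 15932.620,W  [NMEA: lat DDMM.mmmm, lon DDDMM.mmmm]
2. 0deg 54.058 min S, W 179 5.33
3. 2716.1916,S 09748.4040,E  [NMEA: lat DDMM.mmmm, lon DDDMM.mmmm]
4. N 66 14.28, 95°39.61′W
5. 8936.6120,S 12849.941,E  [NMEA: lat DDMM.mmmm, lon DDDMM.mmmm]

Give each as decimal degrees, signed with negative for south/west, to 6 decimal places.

Point 1:
  Latitude: degrees = first 2 digits = 47, minutes = 11.574; 47 + 11.574/60 = 47.1929000
  S → negative
  Longitude: degrees = first 3 digits = 159, minutes = 32.62; 159 + 32.62/60 = 159.5436667
  W → negative
Point 2:
  φ: 0 + 54.058/60 = 0.9009667
  S ⇒ negate
  Longitude: 5.33′ = 0.088833°; total 179.0888333
  W → negative
Point 3:
  Lat: split at 2 digits → 27° and 16.1916′; 27 + 16.1916/60 = 27.2698600
  S ⇒ negate
  Lon: split at 3 digits → 097° and 48.404′; 97 + 48.404/60 = 97.8067333
  E → positive
Point 4:
  Latitude: 14.28′ = 0.238000°; total 66.2380000
  N ⇒ keep positive
  λ: 95 + 39.61/60 = 95.6601667
  W → negative
Point 5:
  Lat: split at 2 digits → 89° and 36.612′; 89 + 36.612/60 = 89.6102000
  S ⇒ negate
  Lon: split at 3 digits → 128° and 49.941′; 128 + 49.941/60 = 128.8323500
  E → positive

1. -47.192900, -159.543667
2. -0.900967, -179.088833
3. -27.269860, 97.806733
4. 66.238000, -95.660167
5. -89.610200, 128.832350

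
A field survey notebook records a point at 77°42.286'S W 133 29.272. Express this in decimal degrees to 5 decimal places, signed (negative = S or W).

-77.70477, -133.48787

Latitude: 77 + 42.286/60 = 77.704767
S ⇒ negate
Longitude: 133 + 29.272/60 = 133.487867
W → negative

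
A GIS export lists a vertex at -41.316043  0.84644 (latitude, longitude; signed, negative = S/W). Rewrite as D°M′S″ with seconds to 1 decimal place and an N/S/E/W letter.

Latitude is negative → S; |value| = 41.316043
Latitude: 0.316043° → 18.96258′; 0.96258 × 60 = 57.755″
Longitude: 0.846440° → 50.78640′; 0.78640 × 60 = 47.184″

41°18′57.8″ S, 0°50′47.2″ E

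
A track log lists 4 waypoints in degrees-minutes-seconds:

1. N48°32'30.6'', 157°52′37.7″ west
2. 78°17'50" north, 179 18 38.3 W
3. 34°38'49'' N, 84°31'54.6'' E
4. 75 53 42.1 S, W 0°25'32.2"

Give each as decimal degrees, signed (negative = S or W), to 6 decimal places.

Point 1:
  φ: 32′ + 30.6″ = 32.51000′; 48 + 32.51000/60 = 48.5418333
  N ⇒ keep positive
  Lon: 52′ + 37.7″ = 52.62833′; 157 + 52.62833/60 = 157.8771389
  W ⇒ negate
Point 2:
  φ: 78 + 17/60 + 50/3600 = 78.2972222
  N → positive
  λ: 179 + 18/60 + 38.3/3600 = 179.3106389
  hemisphere W, so the sign is −
Point 3:
  Latitude: 34° + 38/60 + 49/3600 = 34 + 0.633333 + 0.013611 = 34.6469444
  N → positive
  Lon: 84 + 31/60 + 54.6/3600 = 84.5318333
  E ⇒ keep positive
Point 4:
  φ: 75 + 53/60 + 42.1/3600 = 75.8950278
  S → negative
  λ: 0° + 25/60 + 32.2/3600 = 0 + 0.416667 + 0.008944 = 0.4256111
  hemisphere W, so the sign is −

1. 48.541833, -157.877139
2. 78.297222, -179.310639
3. 34.646944, 84.531833
4. -75.895028, -0.425611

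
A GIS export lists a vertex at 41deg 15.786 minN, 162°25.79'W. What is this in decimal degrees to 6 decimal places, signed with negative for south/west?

41.263100, -162.429833

φ: 41 + 15.786/60 = 41.2631000
N ⇒ keep positive
λ: 162 + 25.79/60 = 162.4298333
hemisphere W, so the sign is −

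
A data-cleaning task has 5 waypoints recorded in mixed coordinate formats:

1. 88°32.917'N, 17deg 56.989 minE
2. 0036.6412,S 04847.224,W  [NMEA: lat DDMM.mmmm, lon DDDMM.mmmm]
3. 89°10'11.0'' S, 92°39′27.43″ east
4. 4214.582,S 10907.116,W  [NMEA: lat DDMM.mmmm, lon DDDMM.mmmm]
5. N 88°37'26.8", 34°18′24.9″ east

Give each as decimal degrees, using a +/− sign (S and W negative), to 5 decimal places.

Point 1:
  Lat: 88 + 32.917/60 = 88.548617
  N → positive
  Longitude: 56.989′ = 0.949817°; total 17.949817
  E → positive
Point 2:
  Latitude: degrees = first 2 digits = 0, minutes = 36.6412; 0 + 36.6412/60 = 0.610687
  S → negative
  Longitude: degrees = first 3 digits = 48, minutes = 47.224; 48 + 47.224/60 = 48.787067
  W ⇒ negate
Point 3:
  Latitude: 89° + 10/60 + 11/3600 = 89 + 0.166667 + 0.003056 = 89.169722
  S → negative
  Lon: 39′ + 27.43″ = 39.45717′; 92 + 39.45717/60 = 92.657619
  E ⇒ keep positive
Point 4:
  Lat: degrees = first 2 digits = 42, minutes = 14.582; 42 + 14.582/60 = 42.243033
  hemisphere S, so the sign is −
  λ: degrees = first 3 digits = 109, minutes = 7.116; 109 + 7.116/60 = 109.118600
  W → negative
Point 5:
  φ: 88° + 37/60 + 26.8/3600 = 88 + 0.616667 + 0.007444 = 88.624111
  N → positive
  λ: 34° + 18/60 + 24.9/3600 = 34 + 0.300000 + 0.006917 = 34.306917
  E → positive

1. 88.54862, 17.94982
2. -0.61069, -48.78707
3. -89.16972, 92.65762
4. -42.24303, -109.11860
5. 88.62411, 34.30692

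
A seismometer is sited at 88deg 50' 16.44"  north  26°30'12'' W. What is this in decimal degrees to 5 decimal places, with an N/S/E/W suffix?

88.83790° N, 26.50333° W

Latitude: 50′ + 16.44″ = 50.27400′; 88 + 50.27400/60 = 88.837900
λ: 26 + 30/60 + 12/3600 = 26.503333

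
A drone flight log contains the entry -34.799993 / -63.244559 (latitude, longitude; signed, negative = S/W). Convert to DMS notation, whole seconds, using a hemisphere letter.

34°48′0″ S, 63°14′40″ W

Latitude is negative → S; |value| = 34.799993
Latitude: whole degrees 34; 47.99958′ → 47′ and 59.97″
rounding gives 60″ → carry → 34°48′0″
Longitude is negative → W; |value| = 63.244559
λ: 0.244559 × 60 = 14.67354′ → 14′, remainder × 60 = 40.41″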